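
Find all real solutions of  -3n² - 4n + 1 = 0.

n = -1.5486 or n = 0.2153

Discriminant: (-4)² − 4·(-3)·1 = 28.
Quadratic formula: n = (4 ± √28) / (-6).
So n = -√(7)/3 - 2/3 ≈ -1.5486 or n = -2/3 + √(7)/3 ≈ 0.2153.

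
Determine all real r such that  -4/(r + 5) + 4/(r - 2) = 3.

Multiply both sides by (r + 5)(r - 2):
-4(r - 2) + 4(r + 5) = 3(r + 5)(r - 2).
Expand and collect terms: 3r² + 9r - 58 = 0.
By the quadratic formula, r = (-9 ± √777) / 6, so r ≈ 3.1458 or r ≈ -6.1458.
Neither value makes a denominator zero (r ≠ -5, r ≠ 2), so both are valid.

r = -6.1458 or r = 3.1458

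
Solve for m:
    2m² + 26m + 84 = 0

m = -7 or m = -6

Factor: 2(m + 7)(m + 6) = 0.
So m = -7 or m = -6.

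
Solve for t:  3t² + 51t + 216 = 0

Factor: 3(t + 9)(t + 8) = 0.
So t = -9 or t = -8.

t = -9 or t = -8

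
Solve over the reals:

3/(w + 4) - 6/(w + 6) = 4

w = -7.2164 or w = -3.5336

Multiply both sides by (w + 4)(w + 6):
3(w + 6) - 6(w + 4) = 4(w + 4)(w + 6).
Expand and collect terms: 4w² + 43w + 102 = 0.
By the quadratic formula, w = (-43 ± √217) / 8, so w ≈ -3.5336 or w ≈ -7.2164.
Neither value makes a denominator zero (w ≠ -4, w ≠ -6), so both are valid.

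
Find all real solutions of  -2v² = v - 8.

v = -2.2656 or v = 1.7656

Rearrange to standard form: -2v² - v + 8 = 0.
Discriminant: (-1)² − 4·(-2)·8 = 65.
Quadratic formula: v = (1 ± √65) / (-4).
So v = -√(65)/4 - 1/4 ≈ -2.2656 or v = -1/4 + √(65)/4 ≈ 1.7656.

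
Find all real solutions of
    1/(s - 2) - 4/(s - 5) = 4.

s = 2.4069 or s = 3.8431

Multiply both sides by (s - 2)(s - 5):
(s - 5) - 4(s - 2) = 4(s - 2)(s - 5).
Expand and collect terms: 4s² - 25s + 37 = 0.
By the quadratic formula, s = (25 ± √33) / 8, so s ≈ 3.8431 or s ≈ 2.4069.
Neither value makes a denominator zero (s ≠ 2, s ≠ 5), so both are valid.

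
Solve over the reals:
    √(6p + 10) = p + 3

Square both sides: 6p + 10 = (p + 3)².
Expand and rearrange: p² - 1 = 0.
Solving gives p = 1 or p = -1.
Check each candidate in the original equation:
  p = 1: √(16) = 4, while p + 3 = 4 — valid.
  p = -1: √(4) = 2, while p + 3 = 2 — valid.

p = -1 or p = 1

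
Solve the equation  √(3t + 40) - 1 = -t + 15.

Isolate the radical: √(3t + 40) = -t + 16.
Square both sides: 3t + 40 = (-t + 16)².
Expand and rearrange: t² - 35t + 216 = 0.
Solving gives t = 27 or t = 8.
Check each candidate in the original equation:
  t = 27: √(121) = 11, while -t + 16 = -11 — extraneous.
  t = 8: √(64) = 8, while -t + 16 = 8 — valid.

t = 8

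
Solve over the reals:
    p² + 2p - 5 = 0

Discriminant: (2)² − 4·1·(-5) = 24.
Quadratic formula: p = (-2 ± √24) / 2.
So p = -1 + √(6) ≈ 1.4495 or p = -√(6) - 1 ≈ -3.4495.

p = -3.4495 or p = 1.4495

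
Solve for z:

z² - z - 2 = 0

Factor: (z + 1)(z - 2) = 0.
So z = -1 or z = 2.

z = -1 or z = 2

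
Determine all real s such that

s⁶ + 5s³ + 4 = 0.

s = -1.5874 or s = -1

Let u = s³. The equation becomes u² + 5u + 4 = 0.
Factor: (u + 1)(u + 4) = 0, so u = -1 or u = -4.
s³ = -1 gives s = -1.
s³ = -4 gives s = -∛(4) ≈ -1.5874.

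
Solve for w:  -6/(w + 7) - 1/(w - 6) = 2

Multiply both sides by (w + 7)(w - 6):
-6(w - 6) - (w + 7) = 2(w + 7)(w - 6).
Expand and collect terms: 2w^2 + 9w - 113 = 0.
By the quadratic formula, w = (-9 +/- sqrt(985)) / 4, so w ~= 5.5962 or w ~= -10.0962.
Neither value makes a denominator zero (w != -7, w != 6), so both are valid.

w = -10.0962 or w = 5.5962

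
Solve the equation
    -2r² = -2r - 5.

r = -1.1583 or r = 2.1583

Rearrange to standard form: -2r² + 2r + 5 = 0.
Discriminant: (2)² − 4·(-2)·5 = 44.
Quadratic formula: r = (-2 ± √44) / (-4).
So r = 1/2 - √(11)/2 ≈ -1.1583 or r = 1/2 + √(11)/2 ≈ 2.1583.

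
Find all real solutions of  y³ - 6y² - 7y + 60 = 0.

y = -3 or y = 4 or y = 5

Possible rational roots are divisors of 60. Testing y = 5 gives 0, so (y - 5) is a factor.
Divide: y³ - 6y² - 7y + 60 = (y - 5)(y² - y - 12).
Factor the quadratic: y = 4 or y = -3.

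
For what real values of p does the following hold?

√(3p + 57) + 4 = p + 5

p = 8

Isolate the radical: √(3p + 57) = p + 1.
Square both sides: 3p + 57 = (p + 1)².
Expand and rearrange: p² - p - 56 = 0.
Solving gives p = 8 or p = -7.
Check each candidate in the original equation:
  p = 8: √(81) = 9, while p + 1 = 9 — valid.
  p = -7: √(36) = 6, while p + 1 = -6 — extraneous.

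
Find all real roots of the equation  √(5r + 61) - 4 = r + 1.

r = 4

Isolate the radical: √(5r + 61) = r + 5.
Square both sides: 5r + 61 = (r + 5)².
Expand and rearrange: r² + 5r - 36 = 0.
Solving gives r = 4 or r = -9.
Check each candidate in the original equation:
  r = 4: √(81) = 9, while r + 5 = 9 — valid.
  r = -9: √(16) = 4, while r + 5 = -4 — extraneous.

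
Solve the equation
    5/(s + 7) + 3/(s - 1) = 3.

Multiply both sides by (s + 7)(s - 1):
5(s - 1) + 3(s + 7) = 3(s + 7)(s - 1).
Expand and collect terms: 3s^2 + 10s - 37 = 0.
By the quadratic formula, s = (-10 +/- sqrt(544)) / 6, so s ~= 2.2206 or s ~= -5.554.
Neither value makes a denominator zero (s != -7, s != 1), so both are valid.

s = -5.554 or s = 2.2206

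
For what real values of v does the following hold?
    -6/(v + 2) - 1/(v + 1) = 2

Multiply both sides by (v + 2)(v + 1):
-6(v + 1) - (v + 2) = 2(v + 2)(v + 1).
Expand and collect terms: 2v^2 + 13v + 12 = 0.
By the quadratic formula, v = (-13 +/- sqrt(73)) / 4, so v ~= -1.114 or v ~= -5.386.
Neither value makes a denominator zero (v != -2, v != -1), so both are valid.

v = -5.386 or v = -1.114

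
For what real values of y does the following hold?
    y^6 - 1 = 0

y = -1 or y = 1

Let u = y^3. The equation becomes u^2 - 1 = 0.
Factor: (u + 1)(u - 1) = 0, so u = -1 or u = 1.
y^3 = -1 gives y = -1.
y^3 = 1 gives y = 1.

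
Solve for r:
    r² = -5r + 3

r = -5.5414 or r = 0.5414

Rearrange to standard form: r² + 5r - 3 = 0.
Discriminant: (5)² − 4·1·(-3) = 37.
Quadratic formula: r = (-5 ± √37) / 2.
So r = -5/2 + √(37)/2 ≈ 0.5414 or r = -√(37)/2 - 5/2 ≈ -5.5414.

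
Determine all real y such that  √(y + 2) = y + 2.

Square both sides: y + 2 = (y + 2)².
Expand and rearrange: y² + 3y + 2 = 0.
Solving gives y = -1 or y = -2.
Check each candidate in the original equation:
  y = -1: √(1) = 1, while y + 2 = 1 — valid.
  y = -2: √(0) = 0, while y + 2 = 0 — valid.

y = -2 or y = -1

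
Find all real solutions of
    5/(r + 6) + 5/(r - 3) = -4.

Multiply both sides by (r + 6)(r - 3):
5(r - 3) + 5(r + 6) = -4(r + 6)(r - 3).
Expand and collect terms: -4r² - 22r + 57 = 0.
By the quadratic formula, r = (22 ± √1396) / -8, so r ≈ -7.4204 or r ≈ 1.9204.
Neither value makes a denominator zero (r ≠ -6, r ≠ 3), so both are valid.

r = -7.4204 or r = 1.9204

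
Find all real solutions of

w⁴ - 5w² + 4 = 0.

Let u = w². The equation becomes u² - 5u + 4 = 0.
Factor: (u - 4)(u - 1) = 0, so u = 4 or u = 1.
w² = 4 gives w = ±2.
w² = 1 gives w = ±1.

w = -2 or w = -1 or w = 1 or w = 2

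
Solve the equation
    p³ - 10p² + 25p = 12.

p = 0.6277 or p = 3 or p = 6.3723

Rearrange: p³ - 10p² + 25p - 12 = 0.
Possible rational roots are divisors of -12. Testing p = 3 gives 0, so (p - 3) is a factor.
Divide: p³ - 10p² + 25p - 12 = (p - 3)(p² - 7p + 4).
Apply the quadratic formula to p² - 7p + 4 = 0: p = (7 ± √33)/2, i.e. p ≈ 6.3723 or p ≈ 0.6277.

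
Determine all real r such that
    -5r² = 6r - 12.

Rearrange to standard form: -5r² - 6r + 12 = 0.
Discriminant: (-6)² − 4·(-5)·12 = 276.
Quadratic formula: r = (6 ± √276) / (-10).
So r = -√(69)/5 - 3/5 ≈ -2.2613 or r = -3/5 + √(69)/5 ≈ 1.0613.

r = -2.2613 or r = 1.0613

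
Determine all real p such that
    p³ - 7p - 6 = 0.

p = -2 or p = -1 or p = 3

Possible rational roots are divisors of -6. Testing p = -1 gives 0, so (p + 1) is a factor.
Divide: p³ - 7p - 6 = (p + 1)(p² - p - 6).
Factor the quadratic: p = 3 or p = -2.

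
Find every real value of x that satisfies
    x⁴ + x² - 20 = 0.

Let u = x². The equation becomes u² + u - 20 = 0.
Factor: (u - 4)(u + 5) = 0, so u = 4 or u = -5.
x² = 4 gives x = ±2.
x² = -5 < 0 has no real solution.

x = -2 or x = 2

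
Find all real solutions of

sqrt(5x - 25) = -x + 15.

Square both sides: 5x - 25 = (-x + 15)^2.
Expand and rearrange: x^2 - 35x + 250 = 0.
Solving gives x = 25 or x = 10.
Check each candidate in the original equation:
  x = 25: sqrt(100) = 10, while -x + 15 = -10 — extraneous.
  x = 10: sqrt(25) = 5, while -x + 15 = 5 — valid.

x = 10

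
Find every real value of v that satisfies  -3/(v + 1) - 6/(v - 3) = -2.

v = -0.2231 or v = 6.7231

Multiply both sides by (v + 1)(v - 3):
-3(v - 3) - 6(v + 1) = -2(v + 1)(v - 3).
Expand and collect terms: -2v² + 13v + 3 = 0.
By the quadratic formula, v = (-13 ± √193) / -4, so v ≈ -0.2231 or v ≈ 6.7231.
Neither value makes a denominator zero (v ≠ -1, v ≠ 3), so both are valid.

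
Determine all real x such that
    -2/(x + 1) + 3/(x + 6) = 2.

x = -3.5 or x = -3

Multiply both sides by (x + 1)(x + 6):
-2(x + 6) + 3(x + 1) = 2(x + 1)(x + 6).
Expand and collect terms: 2x² + 13x + 21 = 0.
Factor or apply the quadratic formula: x = -3 or x = -3.5.
Neither value makes a denominator zero (x ≠ -1, x ≠ -6), so both are valid.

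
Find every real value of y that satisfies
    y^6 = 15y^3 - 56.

y = 1.9129 or y = 2

Let u = y^3. The equation becomes u^2 - 15u + 56 = 0.
Factor: (u - 7)(u - 8) = 0, so u = 7 or u = 8.
y^3 = 7 gives y = (7)^(1/3) ~= 1.9129.
y^3 = 8 gives y = 2.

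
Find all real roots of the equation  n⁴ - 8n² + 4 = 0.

n = -2.7321 or n = -0.7321 or n = 0.7321 or n = 2.7321

Let u = n². The equation becomes u² - 8u + 4 = 0.
By the quadratic formula, u = 2·√(3) + 4 or u = 4 - 2·√(3).
n² = 2·√(3) + 4 gives n = ±(1 + √(3)) ≈ ±2.7321.
n² = 4 - 2·√(3) gives n = ±(-1 + √(3)) ≈ ±0.7321.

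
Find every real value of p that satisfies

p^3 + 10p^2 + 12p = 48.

Rearrange: p^3 + 10p^2 + 12p - 48 = 0.
Possible rational roots are divisors of -48. Testing p = -4 gives 0, so (p + 4) is a factor.
Divide: p^3 + 10p^2 + 12p - 48 = (p + 4)(p^2 + 6p - 12).
Apply the quadratic formula to p^2 + 6p - 12 = 0: p = (-6 +/- sqrt(84))/2, i.e. p ~= 1.5826 or p ~= -7.5826.

p = -7.5826 or p = -4 or p = 1.5826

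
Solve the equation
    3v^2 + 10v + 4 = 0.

v = -2.8685 or v = -0.4648

Discriminant: (10)^2 - 4*3*4 = 52.
Quadratic formula: v = (-10 +/- sqrt(52)) / 6.
So v = -5/3 + sqrt(13)/3 ~= -0.4648 or v = -5/3 - sqrt(13)/3 ~= -2.8685.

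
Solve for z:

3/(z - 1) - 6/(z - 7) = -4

z = 0.3887 or z = 8.3613

Multiply both sides by (z - 1)(z - 7):
3(z - 7) - 6(z - 1) = -4(z - 1)(z - 7).
Expand and collect terms: -4z^2 + 35z - 13 = 0.
By the quadratic formula, z = (-35 +/- sqrt(1017)) / -8, so z ~= 0.3887 or z ~= 8.3613.
Neither value makes a denominator zero (z != 1, z != 7), so both are valid.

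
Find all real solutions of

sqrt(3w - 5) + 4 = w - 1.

Isolate the radical: sqrt(3w - 5) = w - 5.
Square both sides: 3w - 5 = (w - 5)^2.
Expand and rearrange: w^2 - 13w + 30 = 0.
Solving gives w = 10 or w = 3.
Check each candidate in the original equation:
  w = 10: sqrt(25) = 5, while w - 5 = 5 — valid.
  w = 3: sqrt(4) = 2, while w - 5 = -2 — extraneous.

w = 10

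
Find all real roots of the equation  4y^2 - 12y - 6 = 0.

y = -0.4365 or y = 3.4365

Discriminant: (-12)^2 - 4*4*(-6) = 240.
Quadratic formula: y = (12 +/- sqrt(240)) / 8.
So y = 3/2 + sqrt(15)/2 ~= 3.4365 or y = 3/2 - sqrt(15)/2 ~= -0.4365.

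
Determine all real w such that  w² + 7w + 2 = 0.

Discriminant: (7)² − 4·1·2 = 41.
Quadratic formula: w = (-7 ± √41) / 2.
So w = -7/2 + √(41)/2 ≈ -0.2984 or w = -7/2 - √(41)/2 ≈ -6.7016.

w = -6.7016 or w = -0.2984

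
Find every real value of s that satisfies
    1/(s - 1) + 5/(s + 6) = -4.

s = -7.2889 or s = 0.7889

Multiply both sides by (s - 1)(s + 6):
(s + 6) + 5(s - 1) = -4(s - 1)(s + 6).
Expand and collect terms: -4s^2 - 26s + 23 = 0.
By the quadratic formula, s = (26 +/- sqrt(1044)) / -8, so s ~= -7.2889 or s ~= 0.7889.
Neither value makes a denominator zero (s != 1, s != -6), so both are valid.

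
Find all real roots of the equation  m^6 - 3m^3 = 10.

m = -1.2599 or m = 1.71

Let u = m^3. The equation becomes u^2 - 3u - 10 = 0.
Factor: (u - 5)(u + 2) = 0, so u = 5 or u = -2.
m^3 = 5 gives m = (5)^(1/3) ~= 1.71.
m^3 = -2 gives m = -(2)^(1/3) ~= -1.2599.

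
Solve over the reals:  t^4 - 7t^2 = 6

t = -2.7878 or t = 2.7878

Let u = t^2. The equation becomes u^2 - 7u - 6 = 0.
By the quadratic formula, u = 7/2 + sqrt(73)/2 or u = 7/2 - sqrt(73)/2.
t^2 = 7/2 + sqrt(73)/2 gives t = +/-sqrt(7/2 + sqrt(73)/2) ~= +/-2.7878.
t^2 = 7/2 - sqrt(73)/2 < 0 has no real solution.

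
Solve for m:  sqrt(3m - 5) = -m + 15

Square both sides: 3m - 5 = (-m + 15)^2.
Expand and rearrange: m^2 - 33m + 230 = 0.
Solving gives m = 23 or m = 10.
Check each candidate in the original equation:
  m = 23: sqrt(64) = 8, while -m + 15 = -8 — extraneous.
  m = 10: sqrt(25) = 5, while -m + 15 = 5 — valid.

m = 10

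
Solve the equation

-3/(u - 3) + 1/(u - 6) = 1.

Multiply both sides by (u - 3)(u - 6):
-3(u - 6) + (u - 3) = (u - 3)(u - 6).
Expand and collect terms: u^2 - 7u + 3 = 0.
By the quadratic formula, u = (7 +/- sqrt(37)) / 2, so u ~= 6.5414 or u ~= 0.4586.
Neither value makes a denominator zero (u != 3, u != 6), so both are valid.

u = 0.4586 or u = 6.5414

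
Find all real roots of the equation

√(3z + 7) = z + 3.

z = -2 or z = -1

Square both sides: 3z + 7 = (z + 3)².
Expand and rearrange: z² + 3z + 2 = 0.
Solving gives z = -1 or z = -2.
Check each candidate in the original equation:
  z = -1: √(4) = 2, while z + 3 = 2 — valid.
  z = -2: √(1) = 1, while z + 3 = 1 — valid.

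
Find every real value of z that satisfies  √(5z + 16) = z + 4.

Square both sides: 5z + 16 = (z + 4)².
Expand and rearrange: z² + 3z = 0.
Solving gives z = 0 or z = -3.
Check each candidate in the original equation:
  z = 0: √(16) = 4, while z + 4 = 4 — valid.
  z = -3: √(1) = 1, while z + 4 = 1 — valid.

z = -3 or z = 0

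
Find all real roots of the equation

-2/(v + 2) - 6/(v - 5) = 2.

Multiply both sides by (v + 2)(v - 5):
-2(v - 5) - 6(v + 2) = 2(v + 2)(v - 5).
Expand and collect terms: 2v² + 2v - 18 = 0.
By the quadratic formula, v = (-2 ± √148) / 4, so v ≈ 2.5414 or v ≈ -3.5414.
Neither value makes a denominator zero (v ≠ -2, v ≠ 5), so both are valid.

v = -3.5414 or v = 2.5414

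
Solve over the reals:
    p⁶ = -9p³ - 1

Let u = p³. The equation becomes u² + 9u + 1 = 0.
By the quadratic formula, u = -9/2 + √(77)/2 or u = -9/2 - √(77)/2.
p³ = -9/2 + √(77)/2 gives p = -∛(9/2 - √(77)/2) ≈ -0.4828.
p³ = -9/2 - √(77)/2 gives p = -∛(√(77)/2 + 9/2) ≈ -2.0714.

p = -2.0714 or p = -0.4828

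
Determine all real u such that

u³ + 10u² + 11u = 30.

Rearrange: u³ + 10u² + 11u - 30 = 0.
Possible rational roots are divisors of -30. Testing u = -3 gives 0, so (u + 3) is a factor.
Divide: u³ + 10u² + 11u - 30 = (u + 3)(u² + 7u - 10).
Apply the quadratic formula to u² + 7u - 10 = 0: u = (-7 ± √89)/2, i.e. u ≈ 1.217 or u ≈ -8.217.

u = -8.217 or u = -3 or u = 1.217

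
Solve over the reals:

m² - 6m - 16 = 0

Factor: (m - 8)(m + 2) = 0.
So m = 8 or m = -2.

m = -2 or m = 8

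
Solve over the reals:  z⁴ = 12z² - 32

z = -2.8284 or z = -2 or z = 2 or z = 2.8284

Let u = z². The equation becomes u² - 12u + 32 = 0.
Factor: (u - 4)(u - 8) = 0, so u = 4 or u = 8.
z² = 4 gives z = ±2.
z² = 8 gives z = ±2·√(2) ≈ ±2.8284.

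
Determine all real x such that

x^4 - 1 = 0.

Let u = x^2. The equation becomes u^2 - 1 = 0.
Factor: (u - 1)(u + 1) = 0, so u = 1 or u = -1.
x^2 = 1 gives x = +/-1.
x^2 = -1 < 0 has no real solution.

x = -1 or x = 1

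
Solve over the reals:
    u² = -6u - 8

Bring every term to one side: u² + 6u + 8 = 0.
Factor: (u + 4)(u + 2) = 0.
So u = -4 or u = -2.

u = -4 or u = -2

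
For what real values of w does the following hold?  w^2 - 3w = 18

w = -3 or w = 6

Bring every term to one side: w^2 - 3w - 18 = 0.
Factor: (w - 6)(w + 3) = 0.
So w = 6 or w = -3.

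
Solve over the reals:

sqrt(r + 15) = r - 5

Square both sides: r + 15 = (r - 5)^2.
Expand and rearrange: r^2 - 11r + 10 = 0.
Solving gives r = 10 or r = 1.
Check each candidate in the original equation:
  r = 10: sqrt(25) = 5, while r - 5 = 5 — valid.
  r = 1: sqrt(16) = 4, while r - 5 = -4 — extraneous.

r = 10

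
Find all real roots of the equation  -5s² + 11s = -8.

Rearrange to standard form: -5s² + 11s + 8 = 0.
Discriminant: (11)² − 4·(-5)·8 = 281.
Quadratic formula: s = (-11 ± √281) / (-10).
So s = 11/10 - √(281)/10 ≈ -0.5763 or s = 11/10 + √(281)/10 ≈ 2.7763.

s = -0.5763 or s = 2.7763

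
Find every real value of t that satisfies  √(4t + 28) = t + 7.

Square both sides: 4t + 28 = (t + 7)².
Expand and rearrange: t² + 10t + 21 = 0.
Solving gives t = -3 or t = -7.
Check each candidate in the original equation:
  t = -3: √(16) = 4, while t + 7 = 4 — valid.
  t = -7: √(0) = 0, while t + 7 = 0 — valid.

t = -7 or t = -3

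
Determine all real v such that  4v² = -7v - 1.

v = -1.5931 or v = -0.1569

Rearrange to standard form: 4v² + 7v + 1 = 0.
Discriminant: (7)² − 4·4·1 = 33.
Quadratic formula: v = (-7 ± √33) / 8.
So v = -7/8 + √(33)/8 ≈ -0.1569 or v = -7/8 - √(33)/8 ≈ -1.5931.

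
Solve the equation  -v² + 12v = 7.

Rearrange to standard form: -v² + 12v - 7 = 0.
Discriminant: (12)² − 4·(-1)·(-7) = 116.
Quadratic formula: v = (-12 ± √116) / (-2).
So v = 6 - √(29) ≈ 0.6148 or v = √(29) + 6 ≈ 11.3852.

v = 0.6148 or v = 11.3852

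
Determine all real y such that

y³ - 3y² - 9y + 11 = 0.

Possible rational roots are divisors of 11. Testing y = 1 gives 0, so (y - 1) is a factor.
Divide: y³ - 3y² - 9y + 11 = (y - 1)(y² - 2y - 11).
Apply the quadratic formula to y² - 2y - 11 = 0: y = (2 ± √48)/2, i.e. y ≈ 4.4641 or y ≈ -2.4641.

y = -2.4641 or y = 1 or y = 4.4641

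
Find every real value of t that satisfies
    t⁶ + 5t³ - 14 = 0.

t = -1.9129 or t = 1.2599

Let u = t³. The equation becomes u² + 5u - 14 = 0.
Factor: (u + 7)(u - 2) = 0, so u = -7 or u = 2.
t³ = -7 gives t = -∛(7) ≈ -1.9129.
t³ = 2 gives t = ∛(2) ≈ 1.2599.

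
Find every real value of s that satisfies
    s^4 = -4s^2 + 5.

s = -1 or s = 1

Let u = s^2. The equation becomes u^2 + 4u - 5 = 0.
Factor: (u + 5)(u - 1) = 0, so u = -5 or u = 1.
s^2 = -5 < 0 has no real solution.
s^2 = 1 gives s = +/-1.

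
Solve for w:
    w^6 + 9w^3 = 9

Let u = w^3. The equation becomes u^2 + 9u - 9 = 0.
By the quadratic formula, u = -9/2 + 3*sqrt(13)/2 or u = -3*sqrt(13)/2 - 9/2.
w^3 = -9/2 + 3*sqrt(13)/2 gives w = (-9/2 + 3*sqrt(13)/2)^(1/3) ~= 0.9685.
w^3 = -3*sqrt(13)/2 - 9/2 gives w = -(9/2 + 3*sqrt(13)/2)^(1/3) ~= -2.1478.

w = -2.1478 or w = 0.9685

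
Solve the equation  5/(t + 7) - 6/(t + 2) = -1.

t = -9.831 or t = 1.831

Multiply both sides by (t + 7)(t + 2):
5(t + 2) - 6(t + 7) = -(t + 7)(t + 2).
Expand and collect terms: -t^2 - 8t + 18 = 0.
By the quadratic formula, t = (8 +/- sqrt(136)) / -2, so t ~= -9.831 or t ~= 1.831.
Neither value makes a denominator zero (t != -7, t != -2), so both are valid.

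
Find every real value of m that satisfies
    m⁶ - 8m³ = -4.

Let u = m³. The equation becomes u² - 8u + 4 = 0.
By the quadratic formula, u = 2·√(3) + 4 or u = 4 - 2·√(3).
m³ = 2·√(3) + 4 gives m = ∛(2·√(3) + 4) ≈ 1.9543.
m³ = 4 - 2·√(3) gives m = ∛(4 - 2·√(3)) ≈ 0.8123.

m = 0.8123 or m = 1.9543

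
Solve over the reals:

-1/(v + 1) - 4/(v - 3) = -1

Multiply both sides by (v + 1)(v - 3):
-(v - 3) - 4(v + 1) = -(v + 1)(v - 3).
Expand and collect terms: -v² + 7v + 4 = 0.
By the quadratic formula, v = (-7 ± √65) / -2, so v ≈ -0.5311 or v ≈ 7.5311.
Neither value makes a denominator zero (v ≠ -1, v ≠ 3), so both are valid.

v = -0.5311 or v = 7.5311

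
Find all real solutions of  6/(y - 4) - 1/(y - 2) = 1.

y = 1.7251 or y = 9.2749

Multiply both sides by (y - 4)(y - 2):
6(y - 2) - (y - 4) = (y - 4)(y - 2).
Expand and collect terms: y² - 11y + 16 = 0.
By the quadratic formula, y = (11 ± √57) / 2, so y ≈ 9.2749 or y ≈ 1.7251.
Neither value makes a denominator zero (y ≠ 4, y ≠ 2), so both are valid.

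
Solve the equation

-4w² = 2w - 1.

w = -0.809 or w = 0.309

Rearrange to standard form: -4w² - 2w + 1 = 0.
Discriminant: (-2)² − 4·(-4)·1 = 20.
Quadratic formula: w = (2 ± √20) / (-8).
So w = -√(5)/4 - 1/4 ≈ -0.809 or w = -1/4 + √(5)/4 ≈ 0.309.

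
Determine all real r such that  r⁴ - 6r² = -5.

Let u = r². The equation becomes u² - 6u + 5 = 0.
Factor: (u - 5)(u - 1) = 0, so u = 5 or u = 1.
r² = 5 gives r = ±√(5) ≈ ±2.2361.
r² = 1 gives r = ±1.

r = -2.2361 or r = -1 or r = 1 or r = 2.2361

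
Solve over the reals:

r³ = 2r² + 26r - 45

r = -5 or r = 1.6972 or r = 5.3028

Rearrange: r³ - 2r² - 26r + 45 = 0.
Possible rational roots are divisors of 45. Testing r = -5 gives 0, so (r + 5) is a factor.
Divide: r³ - 2r² - 26r + 45 = (r + 5)(r² - 7r + 9).
Apply the quadratic formula to r² - 7r + 9 = 0: r = (7 ± √13)/2, i.e. r ≈ 5.3028 or r ≈ 1.6972.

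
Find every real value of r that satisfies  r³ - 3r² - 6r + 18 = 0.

r = -2.4495 or r = 2.4495 or r = 3

Possible rational roots are divisors of 18. Testing r = 3 gives 0, so (r - 3) is a factor.
Divide: r³ - 3r² - 6r + 18 = (r - 3)(r² - 6).
Apply the quadratic formula to r² - 6 = 0: r = (0 ± √24)/2, i.e. r ≈ 2.4495 or r ≈ -2.4495.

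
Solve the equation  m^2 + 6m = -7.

Rearrange to standard form: m^2 + 6m + 7 = 0.
Discriminant: (6)^2 - 4*1*7 = 8.
Quadratic formula: m = (-6 +/- sqrt(8)) / 2.
So m = -3 + sqrt(2) ~= -1.5858 or m = -3 - sqrt(2) ~= -4.4142.

m = -4.4142 or m = -1.5858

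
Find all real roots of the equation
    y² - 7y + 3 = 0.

y = 0.4586 or y = 6.5414

Discriminant: (-7)² − 4·1·3 = 37.
Quadratic formula: y = (7 ± √37) / 2.
So y = √(37)/2 + 7/2 ≈ 6.5414 or y = 7/2 - √(37)/2 ≈ 0.4586.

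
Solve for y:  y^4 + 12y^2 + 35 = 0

No real solutions.

Let u = y^2. The equation becomes u^2 + 12u + 35 = 0.
Factor: (u + 5)(u + 7) = 0, so u = -5 or u = -7.
y^2 = -5 < 0 has no real solution.
y^2 = -7 < 0 has no real solution.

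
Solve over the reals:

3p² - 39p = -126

p = 6 or p = 7

Bring every term to one side: 3p² - 39p + 126 = 0.
Factor: 3(p - 6)(p - 7) = 0.
So p = 6 or p = 7.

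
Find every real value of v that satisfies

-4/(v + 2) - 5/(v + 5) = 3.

Multiply both sides by (v + 2)(v + 5):
-4(v + 5) - 5(v + 2) = 3(v + 2)(v + 5).
Expand and collect terms: 3v^2 + 30v + 60 = 0.
By the quadratic formula, v = (-30 +/- sqrt(180)) / 6, so v ~= -2.7639 or v ~= -7.2361.
Neither value makes a denominator zero (v != -2, v != -5), so both are valid.

v = -7.2361 or v = -2.7639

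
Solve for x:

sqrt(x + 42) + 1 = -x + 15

Isolate the radical: sqrt(x + 42) = -x + 14.
Square both sides: x + 42 = (-x + 14)^2.
Expand and rearrange: x^2 - 29x + 154 = 0.
Solving gives x = 22 or x = 7.
Check each candidate in the original equation:
  x = 22: sqrt(64) = 8, while -x + 14 = -8 — extraneous.
  x = 7: sqrt(49) = 7, while -x + 14 = 7 — valid.

x = 7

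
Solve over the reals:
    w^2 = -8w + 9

w = -9 or w = 1

Bring every term to one side: w^2 + 8w - 9 = 0.
Factor: (w + 9)(w - 1) = 0.
So w = -9 or w = 1.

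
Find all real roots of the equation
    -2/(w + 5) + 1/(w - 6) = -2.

Multiply both sides by (w + 5)(w - 6):
-2(w - 6) + (w + 5) = -2(w + 5)(w - 6).
Expand and collect terms: -2w^2 + 3w + 43 = 0.
By the quadratic formula, w = (-3 +/- sqrt(353)) / -4, so w ~= -3.9471 or w ~= 5.4471.
Neither value makes a denominator zero (w != -5, w != 6), so both are valid.

w = -3.9471 or w = 5.4471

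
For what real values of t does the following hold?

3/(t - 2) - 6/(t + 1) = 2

Multiply both sides by (t - 2)(t + 1):
3(t + 1) - 6(t - 2) = 2(t - 2)(t + 1).
Expand and collect terms: 2t^2 + t - 19 = 0.
By the quadratic formula, t = (-1 +/- sqrt(153)) / 4, so t ~= 2.8423 or t ~= -3.3423.
Neither value makes a denominator zero (t != 2, t != -1), so both are valid.

t = -3.3423 or t = 2.8423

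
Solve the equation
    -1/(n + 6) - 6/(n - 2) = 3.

Multiply both sides by (n + 6)(n - 2):
-(n - 2) - 6(n + 6) = 3(n + 6)(n - 2).
Expand and collect terms: 3n² + 19n - 2 = 0.
By the quadratic formula, n = (-19 ± √385) / 6, so n ≈ 0.1036 or n ≈ -6.4369.
Neither value makes a denominator zero (n ≠ -6, n ≠ 2), so both are valid.

n = -6.4369 or n = 0.1036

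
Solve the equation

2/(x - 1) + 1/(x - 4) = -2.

x = -0.1375 or x = 3.6375

Multiply both sides by (x - 1)(x - 4):
2(x - 4) + (x - 1) = -2(x - 1)(x - 4).
Expand and collect terms: -2x^2 + 7x + 1 = 0.
By the quadratic formula, x = (-7 +/- sqrt(57)) / -4, so x ~= -0.1375 or x ~= 3.6375.
Neither value makes a denominator zero (x != 1, x != 4), so both are valid.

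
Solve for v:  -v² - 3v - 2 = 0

Factor: -1(v + 2)(v + 1) = 0.
So v = -2 or v = -1.

v = -2 or v = -1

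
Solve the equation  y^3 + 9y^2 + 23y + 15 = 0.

Possible rational roots are divisors of 15. Testing y = -3 gives 0, so (y + 3) is a factor.
Divide: y^3 + 9y^2 + 23y + 15 = (y + 3)(y^2 + 6y + 5).
Factor the quadratic: y = -1 or y = -5.

y = -5 or y = -3 or y = -1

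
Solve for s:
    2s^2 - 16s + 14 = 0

s = 1 or s = 7

Factor: 2(s - 7)(s - 1) = 0.
So s = 7 or s = 1.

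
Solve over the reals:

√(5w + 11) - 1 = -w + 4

w = 1

Isolate the radical: √(5w + 11) = -w + 5.
Square both sides: 5w + 11 = (-w + 5)².
Expand and rearrange: w² - 15w + 14 = 0.
Solving gives w = 14 or w = 1.
Check each candidate in the original equation:
  w = 14: √(81) = 9, while -w + 5 = -9 — extraneous.
  w = 1: √(16) = 4, while -w + 5 = 4 — valid.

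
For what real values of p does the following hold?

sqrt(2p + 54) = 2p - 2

Square both sides: 2p + 54 = (2p - 2)^2.
Expand and rearrange: 4p^2 - 10p - 50 = 0.
Solving gives p = 5 or p = -2.5.
Check each candidate in the original equation:
  p = 5: sqrt(64) = 8, while 2p - 2 = 8 — valid.
  p = -2.5: sqrt(49) = 7, while 2p - 2 = -7 — extraneous.

p = 5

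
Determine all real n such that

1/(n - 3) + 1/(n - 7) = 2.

n = 3.4384 or n = 7.5616

Multiply both sides by (n - 3)(n - 7):
(n - 7) + (n - 3) = 2(n - 3)(n - 7).
Expand and collect terms: 2n^2 - 22n + 52 = 0.
By the quadratic formula, n = (22 +/- sqrt(68)) / 4, so n ~= 7.5616 or n ~= 3.4384.
Neither value makes a denominator zero (n != 3, n != 7), so both are valid.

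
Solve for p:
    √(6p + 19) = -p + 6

Square both sides: 6p + 19 = (-p + 6)².
Expand and rearrange: p² - 18p + 17 = 0.
Solving gives p = 17 or p = 1.
Check each candidate in the original equation:
  p = 17: √(121) = 11, while -p + 6 = -11 — extraneous.
  p = 1: √(25) = 5, while -p + 6 = 5 — valid.

p = 1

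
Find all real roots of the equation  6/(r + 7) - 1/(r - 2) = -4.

Multiply both sides by (r + 7)(r - 2):
6(r - 2) - (r + 7) = -4(r + 7)(r - 2).
Expand and collect terms: -4r^2 - 25r + 75 = 0.
By the quadratic formula, r = (25 +/- sqrt(1825)) / -8, so r ~= -8.465 or r ~= 2.215.
Neither value makes a denominator zero (r != -7, r != 2), so both are valid.

r = -8.465 or r = 2.215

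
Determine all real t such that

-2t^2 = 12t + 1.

Rearrange to standard form: -2t^2 - 12t - 1 = 0.
Discriminant: (-12)^2 - 4*(-2)*(-1) = 136.
Quadratic formula: t = (12 +/- sqrt(136)) / (-4).
So t = -3 - sqrt(34)/2 ~= -5.9155 or t = -3 + sqrt(34)/2 ~= -0.0845.

t = -5.9155 or t = -0.0845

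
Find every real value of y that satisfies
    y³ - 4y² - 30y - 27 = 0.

Possible rational roots are divisors of -27. Testing y = -3 gives 0, so (y + 3) is a factor.
Divide: y³ - 4y² - 30y - 27 = (y + 3)(y² - 7y - 9).
Apply the quadratic formula to y² - 7y - 9 = 0: y = (7 ± √85)/2, i.e. y ≈ 8.1098 or y ≈ -1.1098.

y = -3 or y = -1.1098 or y = 8.1098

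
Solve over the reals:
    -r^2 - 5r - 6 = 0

r = -3 or r = -2

Factor: -1(r + 3)(r + 2) = 0.
So r = -3 or r = -2.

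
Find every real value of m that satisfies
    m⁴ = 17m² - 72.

Let u = m². The equation becomes u² - 17u + 72 = 0.
Factor: (u - 9)(u - 8) = 0, so u = 9 or u = 8.
m² = 9 gives m = ±3.
m² = 8 gives m = ±2·√(2) ≈ ±2.8284.

m = -3 or m = -2.8284 or m = 2.8284 or m = 3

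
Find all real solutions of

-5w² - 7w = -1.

Rearrange to standard form: -5w² - 7w + 1 = 0.
Discriminant: (-7)² − 4·(-5)·1 = 69.
Quadratic formula: w = (7 ± √69) / (-10).
So w = -√(69)/10 - 7/10 ≈ -1.5307 or w = -7/10 + √(69)/10 ≈ 0.1307.

w = -1.5307 or w = 0.1307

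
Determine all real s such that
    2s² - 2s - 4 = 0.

s = -1 or s = 2

Factor: 2(s - 2)(s + 1) = 0.
So s = 2 or s = -1.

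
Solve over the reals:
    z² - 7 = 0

Discriminant: (0)² − 4·1·(-7) = 28.
Quadratic formula: z = (0 ± √28) / 2.
So z = √(7) ≈ 2.6458 or z = -√(7) ≈ -2.6458.

z = -2.6458 or z = 2.6458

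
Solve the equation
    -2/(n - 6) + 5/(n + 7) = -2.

n = -9.3471 or n = 6.8471

Multiply both sides by (n - 6)(n + 7):
-2(n + 7) + 5(n - 6) = -2(n - 6)(n + 7).
Expand and collect terms: -2n² - 5n + 128 = 0.
By the quadratic formula, n = (5 ± √1049) / -4, so n ≈ -9.3471 or n ≈ 6.8471.
Neither value makes a denominator zero (n ≠ 6, n ≠ -7), so both are valid.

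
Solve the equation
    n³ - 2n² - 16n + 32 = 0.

n = -4 or n = 2 or n = 4

Possible rational roots are divisors of 32. Testing n = 4 gives 0, so (n - 4) is a factor.
Divide: n³ - 2n² - 16n + 32 = (n - 4)(n² + 2n - 8).
Factor the quadratic: n = 2 or n = -4.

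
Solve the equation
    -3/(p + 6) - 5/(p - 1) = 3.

p = -7.253 or p = -0.4136

Multiply both sides by (p + 6)(p - 1):
-3(p - 1) - 5(p + 6) = 3(p + 6)(p - 1).
Expand and collect terms: 3p² + 23p + 9 = 0.
By the quadratic formula, p = (-23 ± √421) / 6, so p ≈ -0.4136 or p ≈ -7.253.
Neither value makes a denominator zero (p ≠ -6, p ≠ 1), so both are valid.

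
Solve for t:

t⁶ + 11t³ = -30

Let u = t³. The equation becomes u² + 11u + 30 = 0.
Factor: (u + 5)(u + 6) = 0, so u = -5 or u = -6.
t³ = -5 gives t = -∛(5) ≈ -1.71.
t³ = -6 gives t = -∛(6) ≈ -1.8171.

t = -1.8171 or t = -1.71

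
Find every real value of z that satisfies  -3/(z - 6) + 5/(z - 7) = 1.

Multiply both sides by (z - 6)(z - 7):
-3(z - 7) + 5(z - 6) = (z - 6)(z - 7).
Expand and collect terms: z² - 15z + 51 = 0.
By the quadratic formula, z = (15 ± √21) / 2, so z ≈ 9.7913 or z ≈ 5.2087.
Neither value makes a denominator zero (z ≠ 6, z ≠ 7), so both are valid.

z = 5.2087 or z = 9.7913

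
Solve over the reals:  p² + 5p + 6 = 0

Factor: (p + 2)(p + 3) = 0.
So p = -2 or p = -3.

p = -3 or p = -2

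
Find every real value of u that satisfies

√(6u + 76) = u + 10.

Square both sides: 6u + 76 = (u + 10)².
Expand and rearrange: u² + 14u + 24 = 0.
Solving gives u = -2 or u = -12.
Check each candidate in the original equation:
  u = -2: √(64) = 8, while u + 10 = 8 — valid.
  u = -12: √(4) = 2, while u + 10 = -2 — extraneous.

u = -2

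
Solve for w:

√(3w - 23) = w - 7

Square both sides: 3w - 23 = (w - 7)².
Expand and rearrange: w² - 17w + 72 = 0.
Solving gives w = 9 or w = 8.
Check each candidate in the original equation:
  w = 9: √(4) = 2, while w - 7 = 2 — valid.
  w = 8: √(1) = 1, while w - 7 = 1 — valid.

w = 8 or w = 9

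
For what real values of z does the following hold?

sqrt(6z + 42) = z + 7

Square both sides: 6z + 42 = (z + 7)^2.
Expand and rearrange: z^2 + 8z + 7 = 0.
Solving gives z = -1 or z = -7.
Check each candidate in the original equation:
  z = -1: sqrt(36) = 6, while z + 7 = 6 — valid.
  z = -7: sqrt(0) = 0, while z + 7 = 0 — valid.

z = -7 or z = -1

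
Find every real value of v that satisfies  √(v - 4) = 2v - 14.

v = 8

Square both sides: v - 4 = (2v - 14)².
Expand and rearrange: 4v² - 57v + 200 = 0.
Solving gives v = 8 or v = 6.25.
Check each candidate in the original equation:
  v = 8: √(4) = 2, while 2v - 14 = 2 — valid.
  v = 6.25: √(2.25) = 1.5, while 2v - 14 = -1.5 — extraneous.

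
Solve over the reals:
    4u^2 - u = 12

u = -1.6116 or u = 1.8616

Rearrange to standard form: 4u^2 - u - 12 = 0.
Discriminant: (-1)^2 - 4*4*(-12) = 193.
Quadratic formula: u = (1 +/- sqrt(193)) / 8.
So u = 1/8 + sqrt(193)/8 ~= 1.8616 or u = 1/8 - sqrt(193)/8 ~= -1.6116.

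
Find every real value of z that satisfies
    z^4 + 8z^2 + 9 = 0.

Let u = z^2. The equation becomes u^2 + 8u + 9 = 0.
By the quadratic formula, u = -4 + sqrt(7) or u = -4 - sqrt(7).
z^2 = -4 + sqrt(7) < 0 has no real solution.
z^2 = -4 - sqrt(7) < 0 has no real solution.

No real solutions.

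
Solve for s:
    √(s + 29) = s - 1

s = 7

Square both sides: s + 29 = (s - 1)².
Expand and rearrange: s² - 3s - 28 = 0.
Solving gives s = 7 or s = -4.
Check each candidate in the original equation:
  s = 7: √(36) = 6, while s - 1 = 6 — valid.
  s = -4: √(25) = 5, while s - 1 = -5 — extraneous.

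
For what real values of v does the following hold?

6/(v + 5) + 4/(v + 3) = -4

Multiply both sides by (v + 5)(v + 3):
6(v + 3) + 4(v + 5) = -4(v + 5)(v + 3).
Expand and collect terms: -4v^2 - 42v - 98 = 0.
Factor or apply the quadratic formula: v = -7 or v = -3.5.
Neither value makes a denominator zero (v != -5, v != -3), so both are valid.

v = -7 or v = -3.5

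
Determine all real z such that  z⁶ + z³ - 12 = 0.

Let u = z³. The equation becomes u² + u - 12 = 0.
Factor: (u + 4)(u - 3) = 0, so u = -4 or u = 3.
z³ = -4 gives z = -∛(4) ≈ -1.5874.
z³ = 3 gives z = ∛(3) ≈ 1.4422.

z = -1.5874 or z = 1.4422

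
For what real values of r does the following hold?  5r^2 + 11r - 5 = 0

Discriminant: (11)^2 - 4*5*(-5) = 221.
Quadratic formula: r = (-11 +/- sqrt(221)) / 10.
So r = -11/10 + sqrt(221)/10 ~= 0.3866 or r = -sqrt(221)/10 - 11/10 ~= -2.5866.

r = -2.5866 or r = 0.3866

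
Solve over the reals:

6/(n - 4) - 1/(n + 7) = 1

Multiply both sides by (n - 4)(n + 7):
6(n + 7) - (n - 4) = (n - 4)(n + 7).
Expand and collect terms: n² - 2n - 74 = 0.
By the quadratic formula, n = (2 ± √300) / 2, so n ≈ 9.6603 or n ≈ -7.6603.
Neither value makes a denominator zero (n ≠ 4, n ≠ -7), so both are valid.

n = -7.6603 or n = 9.6603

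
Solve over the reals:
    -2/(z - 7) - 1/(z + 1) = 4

z = -1.2661 or z = 6.5161

Multiply both sides by (z - 7)(z + 1):
-2(z + 1) - (z - 7) = 4(z - 7)(z + 1).
Expand and collect terms: 4z^2 - 21z - 33 = 0.
By the quadratic formula, z = (21 +/- sqrt(969)) / 8, so z ~= 6.5161 or z ~= -1.2661.
Neither value makes a denominator zero (z != 7, z != -1), so both are valid.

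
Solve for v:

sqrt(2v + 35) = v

Square both sides: 2v + 35 = (v)^2.
Expand and rearrange: v^2 - 2v - 35 = 0.
Solving gives v = 7 or v = -5.
Check each candidate in the original equation:
  v = 7: sqrt(49) = 7, while v = 7 — valid.
  v = -5: sqrt(25) = 5, while v = -5 — extraneous.

v = 7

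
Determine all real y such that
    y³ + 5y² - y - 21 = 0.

Possible rational roots are divisors of -21. Testing y = -3 gives 0, so (y + 3) is a factor.
Divide: y³ + 5y² - y - 21 = (y + 3)(y² + 2y - 7).
Apply the quadratic formula to y² + 2y - 7 = 0: y = (-2 ± √32)/2, i.e. y ≈ 1.8284 or y ≈ -3.8284.

y = -3.8284 or y = -3 or y = 1.8284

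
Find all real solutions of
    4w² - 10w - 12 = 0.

Discriminant: (-10)² − 4·4·(-12) = 292.
Quadratic formula: w = (10 ± √292) / 8.
So w = 5/4 + √(73)/4 ≈ 3.386 or w = 5/4 - √(73)/4 ≈ -0.886.

w = -0.886 or w = 3.386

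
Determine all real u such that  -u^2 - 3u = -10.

u = -5 or u = 2

Bring every term to one side: -u^2 - 3u + 10 = 0.
Factor: -1(u - 2)(u + 5) = 0.
So u = 2 or u = -5.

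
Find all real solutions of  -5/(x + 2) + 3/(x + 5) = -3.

Multiply both sides by (x + 2)(x + 5):
-5(x + 5) + 3(x + 2) = -3(x + 2)(x + 5).
Expand and collect terms: -3x^2 - 19x - 11 = 0.
By the quadratic formula, x = (19 +/- sqrt(229)) / -6, so x ~= -5.6888 or x ~= -0.6445.
Neither value makes a denominator zero (x != -2, x != -5), so both are valid.

x = -5.6888 or x = -0.6445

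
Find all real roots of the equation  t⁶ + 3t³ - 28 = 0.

t = -1.9129 or t = 1.5874

Let u = t³. The equation becomes u² + 3u - 28 = 0.
Factor: (u - 4)(u + 7) = 0, so u = 4 or u = -7.
t³ = 4 gives t = ∛(4) ≈ 1.5874.
t³ = -7 gives t = -∛(7) ≈ -1.9129.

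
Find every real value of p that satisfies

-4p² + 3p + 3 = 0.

p = -0.5687 or p = 1.3187

Discriminant: (3)² − 4·(-4)·3 = 57.
Quadratic formula: p = (-3 ± √57) / (-8).
So p = 3/8 - √(57)/8 ≈ -0.5687 or p = 3/8 + √(57)/8 ≈ 1.3187.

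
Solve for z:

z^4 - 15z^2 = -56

z = -2.8284 or z = -2.6458 or z = 2.6458 or z = 2.8284

Let u = z^2. The equation becomes u^2 - 15u + 56 = 0.
Factor: (u - 7)(u - 8) = 0, so u = 7 or u = 8.
z^2 = 7 gives z = +/-sqrt(7) ~= +/-2.6458.
z^2 = 8 gives z = +/-2*sqrt(2) ~= +/-2.8284.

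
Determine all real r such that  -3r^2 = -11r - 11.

r = -0.8177 or r = 4.4843

Rearrange to standard form: -3r^2 + 11r + 11 = 0.
Discriminant: (11)^2 - 4*(-3)*11 = 253.
Quadratic formula: r = (-11 +/- sqrt(253)) / (-6).
So r = 11/6 - sqrt(253)/6 ~= -0.8177 or r = 11/6 + sqrt(253)/6 ~= 4.4843.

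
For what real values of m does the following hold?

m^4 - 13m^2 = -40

Let u = m^2. The equation becomes u^2 - 13u + 40 = 0.
Factor: (u - 8)(u - 5) = 0, so u = 8 or u = 5.
m^2 = 8 gives m = +/-2*sqrt(2) ~= +/-2.8284.
m^2 = 5 gives m = +/-sqrt(5) ~= +/-2.2361.

m = -2.8284 or m = -2.2361 or m = 2.2361 or m = 2.8284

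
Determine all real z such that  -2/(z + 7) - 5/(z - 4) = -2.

Multiply both sides by (z + 7)(z - 4):
-2(z - 4) - 5(z + 7) = -2(z + 7)(z - 4).
Expand and collect terms: -2z^2 + z + 83 = 0.
By the quadratic formula, z = (-1 +/- sqrt(665)) / -4, so z ~= -6.1969 or z ~= 6.6969.
Neither value makes a denominator zero (z != -7, z != 4), so both are valid.

z = -6.1969 or z = 6.6969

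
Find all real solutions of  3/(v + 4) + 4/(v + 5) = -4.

Multiply both sides by (v + 4)(v + 5):
3(v + 5) + 4(v + 4) = -4(v + 4)(v + 5).
Expand and collect terms: -4v² - 43v - 111 = 0.
By the quadratic formula, v = (43 ± √73) / -8, so v ≈ -6.443 or v ≈ -4.307.
Neither value makes a denominator zero (v ≠ -4, v ≠ -5), so both are valid.

v = -6.443 or v = -4.307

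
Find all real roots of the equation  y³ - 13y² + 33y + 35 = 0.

y = -0.7958 or y = 5 or y = 8.7958

Possible rational roots are divisors of 35. Testing y = 5 gives 0, so (y - 5) is a factor.
Divide: y³ - 13y² + 33y + 35 = (y - 5)(y² - 8y - 7).
Apply the quadratic formula to y² - 8y - 7 = 0: y = (8 ± √92)/2, i.e. y ≈ 8.7958 or y ≈ -0.7958.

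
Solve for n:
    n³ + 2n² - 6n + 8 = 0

n = -4

Possible rational roots are divisors of 8. Testing n = -4 gives 0, so (n + 4) is a factor.
Divide: n³ + 2n² - 6n + 8 = (n + 4)(n² - 2n + 2).
The quadratic n² - 2n + 2 has discriminant -4 < 0, so no further real roots.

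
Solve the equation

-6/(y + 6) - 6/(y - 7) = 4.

Multiply both sides by (y + 6)(y - 7):
-6(y - 7) - 6(y + 6) = 4(y + 6)(y - 7).
Expand and collect terms: 4y² + 8y - 174 = 0.
By the quadratic formula, y = (-8 ± √2848) / 8, so y ≈ 5.6708 or y ≈ -7.6708.
Neither value makes a denominator zero (y ≠ -6, y ≠ 7), so both are valid.

y = -7.6708 or y = 5.6708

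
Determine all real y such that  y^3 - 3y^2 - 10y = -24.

Rearrange: y^3 - 3y^2 - 10y + 24 = 0.
Possible rational roots are divisors of 24. Testing y = -3 gives 0, so (y + 3) is a factor.
Divide: y^3 - 3y^2 - 10y + 24 = (y + 3)(y^2 - 6y + 8).
Factor the quadratic: y = 4 or y = 2.

y = -3 or y = 2 or y = 4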